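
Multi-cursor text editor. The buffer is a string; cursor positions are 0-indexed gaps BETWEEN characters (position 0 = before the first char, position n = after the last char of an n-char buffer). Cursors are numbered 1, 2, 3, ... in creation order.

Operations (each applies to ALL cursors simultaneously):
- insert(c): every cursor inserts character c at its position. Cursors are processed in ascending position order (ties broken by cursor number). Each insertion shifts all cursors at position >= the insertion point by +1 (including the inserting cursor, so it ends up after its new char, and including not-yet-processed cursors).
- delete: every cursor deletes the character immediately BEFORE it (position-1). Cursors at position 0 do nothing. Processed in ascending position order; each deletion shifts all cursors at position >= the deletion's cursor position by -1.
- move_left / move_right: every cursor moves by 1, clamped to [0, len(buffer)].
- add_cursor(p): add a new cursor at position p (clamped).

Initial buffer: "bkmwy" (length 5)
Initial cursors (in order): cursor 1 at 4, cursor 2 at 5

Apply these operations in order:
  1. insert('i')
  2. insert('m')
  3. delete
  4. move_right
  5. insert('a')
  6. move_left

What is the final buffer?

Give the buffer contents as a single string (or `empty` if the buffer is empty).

After op 1 (insert('i')): buffer="bkmwiyi" (len 7), cursors c1@5 c2@7, authorship ....1.2
After op 2 (insert('m')): buffer="bkmwimyim" (len 9), cursors c1@6 c2@9, authorship ....11.22
After op 3 (delete): buffer="bkmwiyi" (len 7), cursors c1@5 c2@7, authorship ....1.2
After op 4 (move_right): buffer="bkmwiyi" (len 7), cursors c1@6 c2@7, authorship ....1.2
After op 5 (insert('a')): buffer="bkmwiyaia" (len 9), cursors c1@7 c2@9, authorship ....1.122
After op 6 (move_left): buffer="bkmwiyaia" (len 9), cursors c1@6 c2@8, authorship ....1.122

Answer: bkmwiyaia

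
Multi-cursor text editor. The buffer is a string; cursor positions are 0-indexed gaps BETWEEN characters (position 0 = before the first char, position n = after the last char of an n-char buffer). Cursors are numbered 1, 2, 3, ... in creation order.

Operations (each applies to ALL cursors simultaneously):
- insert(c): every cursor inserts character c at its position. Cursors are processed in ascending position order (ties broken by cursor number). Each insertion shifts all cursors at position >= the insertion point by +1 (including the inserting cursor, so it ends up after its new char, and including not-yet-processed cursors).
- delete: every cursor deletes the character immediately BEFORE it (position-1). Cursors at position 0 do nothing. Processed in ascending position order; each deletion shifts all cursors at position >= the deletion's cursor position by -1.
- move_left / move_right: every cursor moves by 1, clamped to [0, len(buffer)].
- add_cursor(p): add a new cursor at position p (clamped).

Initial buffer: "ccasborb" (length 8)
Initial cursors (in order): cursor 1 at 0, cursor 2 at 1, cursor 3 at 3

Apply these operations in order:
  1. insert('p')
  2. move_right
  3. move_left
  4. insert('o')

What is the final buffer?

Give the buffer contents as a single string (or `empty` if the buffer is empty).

After op 1 (insert('p')): buffer="pcpcapsborb" (len 11), cursors c1@1 c2@3 c3@6, authorship 1.2..3.....
After op 2 (move_right): buffer="pcpcapsborb" (len 11), cursors c1@2 c2@4 c3@7, authorship 1.2..3.....
After op 3 (move_left): buffer="pcpcapsborb" (len 11), cursors c1@1 c2@3 c3@6, authorship 1.2..3.....
After op 4 (insert('o')): buffer="pocpocaposborb" (len 14), cursors c1@2 c2@5 c3@9, authorship 11.22..33.....

Answer: pocpocaposborb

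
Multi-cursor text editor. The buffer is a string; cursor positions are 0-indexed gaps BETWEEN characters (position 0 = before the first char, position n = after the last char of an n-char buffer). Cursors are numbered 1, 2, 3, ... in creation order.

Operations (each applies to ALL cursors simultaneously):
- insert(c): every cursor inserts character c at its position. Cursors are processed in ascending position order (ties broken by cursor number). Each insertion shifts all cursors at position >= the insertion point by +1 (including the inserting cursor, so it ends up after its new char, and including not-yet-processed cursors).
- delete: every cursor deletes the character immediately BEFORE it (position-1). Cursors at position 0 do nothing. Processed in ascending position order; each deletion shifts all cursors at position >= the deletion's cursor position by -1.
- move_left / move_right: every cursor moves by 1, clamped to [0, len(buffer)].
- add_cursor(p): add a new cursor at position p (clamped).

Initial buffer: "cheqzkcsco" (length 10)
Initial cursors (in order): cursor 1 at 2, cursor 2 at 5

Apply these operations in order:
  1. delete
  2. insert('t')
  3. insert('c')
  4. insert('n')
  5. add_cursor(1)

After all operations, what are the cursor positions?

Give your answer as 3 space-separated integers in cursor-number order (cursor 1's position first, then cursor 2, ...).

After op 1 (delete): buffer="ceqkcsco" (len 8), cursors c1@1 c2@3, authorship ........
After op 2 (insert('t')): buffer="cteqtkcsco" (len 10), cursors c1@2 c2@5, authorship .1..2.....
After op 3 (insert('c')): buffer="ctceqtckcsco" (len 12), cursors c1@3 c2@7, authorship .11..22.....
After op 4 (insert('n')): buffer="ctcneqtcnkcsco" (len 14), cursors c1@4 c2@9, authorship .111..222.....
After op 5 (add_cursor(1)): buffer="ctcneqtcnkcsco" (len 14), cursors c3@1 c1@4 c2@9, authorship .111..222.....

Answer: 4 9 1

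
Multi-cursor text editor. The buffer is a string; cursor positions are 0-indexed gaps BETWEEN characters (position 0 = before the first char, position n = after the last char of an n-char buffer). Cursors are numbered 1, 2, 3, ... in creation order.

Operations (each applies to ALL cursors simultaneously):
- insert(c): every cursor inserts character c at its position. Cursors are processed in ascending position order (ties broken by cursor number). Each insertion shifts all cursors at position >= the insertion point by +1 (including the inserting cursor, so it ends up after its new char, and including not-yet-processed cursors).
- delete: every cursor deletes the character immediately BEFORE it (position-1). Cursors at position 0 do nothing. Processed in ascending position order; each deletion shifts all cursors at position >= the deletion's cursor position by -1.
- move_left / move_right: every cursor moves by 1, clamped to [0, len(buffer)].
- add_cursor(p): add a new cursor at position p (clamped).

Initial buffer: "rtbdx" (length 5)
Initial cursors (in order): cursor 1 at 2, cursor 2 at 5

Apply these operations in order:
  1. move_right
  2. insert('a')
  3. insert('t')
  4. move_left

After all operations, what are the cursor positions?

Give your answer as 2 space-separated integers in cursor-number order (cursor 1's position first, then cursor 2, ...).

After op 1 (move_right): buffer="rtbdx" (len 5), cursors c1@3 c2@5, authorship .....
After op 2 (insert('a')): buffer="rtbadxa" (len 7), cursors c1@4 c2@7, authorship ...1..2
After op 3 (insert('t')): buffer="rtbatdxat" (len 9), cursors c1@5 c2@9, authorship ...11..22
After op 4 (move_left): buffer="rtbatdxat" (len 9), cursors c1@4 c2@8, authorship ...11..22

Answer: 4 8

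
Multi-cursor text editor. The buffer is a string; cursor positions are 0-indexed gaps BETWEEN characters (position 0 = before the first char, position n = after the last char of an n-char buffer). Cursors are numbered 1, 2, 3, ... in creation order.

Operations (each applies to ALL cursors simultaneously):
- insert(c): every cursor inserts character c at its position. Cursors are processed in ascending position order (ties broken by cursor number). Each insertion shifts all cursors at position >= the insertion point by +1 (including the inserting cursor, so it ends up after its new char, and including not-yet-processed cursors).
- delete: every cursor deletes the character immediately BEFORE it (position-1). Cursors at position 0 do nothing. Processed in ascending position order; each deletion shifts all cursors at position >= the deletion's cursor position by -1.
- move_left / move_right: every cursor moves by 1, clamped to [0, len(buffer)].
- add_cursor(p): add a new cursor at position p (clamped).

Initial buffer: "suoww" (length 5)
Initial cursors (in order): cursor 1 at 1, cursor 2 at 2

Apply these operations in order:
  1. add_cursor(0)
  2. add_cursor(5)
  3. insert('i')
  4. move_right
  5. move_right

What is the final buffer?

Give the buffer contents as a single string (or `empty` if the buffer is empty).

After op 1 (add_cursor(0)): buffer="suoww" (len 5), cursors c3@0 c1@1 c2@2, authorship .....
After op 2 (add_cursor(5)): buffer="suoww" (len 5), cursors c3@0 c1@1 c2@2 c4@5, authorship .....
After op 3 (insert('i')): buffer="isiuiowwi" (len 9), cursors c3@1 c1@3 c2@5 c4@9, authorship 3.1.2...4
After op 4 (move_right): buffer="isiuiowwi" (len 9), cursors c3@2 c1@4 c2@6 c4@9, authorship 3.1.2...4
After op 5 (move_right): buffer="isiuiowwi" (len 9), cursors c3@3 c1@5 c2@7 c4@9, authorship 3.1.2...4

Answer: isiuiowwi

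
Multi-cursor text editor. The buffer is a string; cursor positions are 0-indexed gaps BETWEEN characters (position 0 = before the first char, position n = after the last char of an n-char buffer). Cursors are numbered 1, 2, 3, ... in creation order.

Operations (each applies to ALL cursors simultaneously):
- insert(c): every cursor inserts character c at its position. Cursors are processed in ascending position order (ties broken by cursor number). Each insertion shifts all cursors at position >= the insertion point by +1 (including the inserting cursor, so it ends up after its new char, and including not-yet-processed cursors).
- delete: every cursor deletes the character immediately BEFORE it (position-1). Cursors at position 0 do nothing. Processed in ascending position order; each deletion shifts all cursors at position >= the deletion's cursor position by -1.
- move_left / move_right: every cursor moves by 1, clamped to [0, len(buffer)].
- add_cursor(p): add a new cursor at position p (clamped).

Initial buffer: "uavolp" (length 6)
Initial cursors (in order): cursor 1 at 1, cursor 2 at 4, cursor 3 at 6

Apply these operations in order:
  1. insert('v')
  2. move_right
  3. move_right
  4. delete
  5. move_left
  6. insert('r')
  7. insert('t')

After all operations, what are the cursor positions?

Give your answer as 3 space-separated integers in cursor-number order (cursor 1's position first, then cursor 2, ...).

Answer: 4 11 11

Derivation:
After op 1 (insert('v')): buffer="uvavovlpv" (len 9), cursors c1@2 c2@6 c3@9, authorship .1...2..3
After op 2 (move_right): buffer="uvavovlpv" (len 9), cursors c1@3 c2@7 c3@9, authorship .1...2..3
After op 3 (move_right): buffer="uvavovlpv" (len 9), cursors c1@4 c2@8 c3@9, authorship .1...2..3
After op 4 (delete): buffer="uvaovl" (len 6), cursors c1@3 c2@6 c3@6, authorship .1..2.
After op 5 (move_left): buffer="uvaovl" (len 6), cursors c1@2 c2@5 c3@5, authorship .1..2.
After op 6 (insert('r')): buffer="uvraovrrl" (len 9), cursors c1@3 c2@8 c3@8, authorship .11..223.
After op 7 (insert('t')): buffer="uvrtaovrrttl" (len 12), cursors c1@4 c2@11 c3@11, authorship .111..22323.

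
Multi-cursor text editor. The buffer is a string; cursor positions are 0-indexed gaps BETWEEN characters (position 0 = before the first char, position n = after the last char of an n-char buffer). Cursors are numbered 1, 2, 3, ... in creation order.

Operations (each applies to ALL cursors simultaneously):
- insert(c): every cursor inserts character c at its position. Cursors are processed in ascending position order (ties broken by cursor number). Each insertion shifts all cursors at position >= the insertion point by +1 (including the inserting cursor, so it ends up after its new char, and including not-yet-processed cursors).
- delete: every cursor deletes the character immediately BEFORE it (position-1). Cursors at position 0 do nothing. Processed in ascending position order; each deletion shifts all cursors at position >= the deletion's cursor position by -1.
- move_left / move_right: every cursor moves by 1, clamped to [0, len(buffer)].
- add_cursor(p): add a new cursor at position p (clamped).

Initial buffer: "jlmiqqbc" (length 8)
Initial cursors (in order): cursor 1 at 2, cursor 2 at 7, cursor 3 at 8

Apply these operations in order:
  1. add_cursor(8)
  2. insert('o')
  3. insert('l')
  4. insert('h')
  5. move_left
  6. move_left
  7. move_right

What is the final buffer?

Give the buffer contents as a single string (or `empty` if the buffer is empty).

Answer: jlolhmiqqbolhcoollhh

Derivation:
After op 1 (add_cursor(8)): buffer="jlmiqqbc" (len 8), cursors c1@2 c2@7 c3@8 c4@8, authorship ........
After op 2 (insert('o')): buffer="jlomiqqbocoo" (len 12), cursors c1@3 c2@9 c3@12 c4@12, authorship ..1.....2.34
After op 3 (insert('l')): buffer="jlolmiqqbolcooll" (len 16), cursors c1@4 c2@11 c3@16 c4@16, authorship ..11.....22.3434
After op 4 (insert('h')): buffer="jlolhmiqqbolhcoollhh" (len 20), cursors c1@5 c2@13 c3@20 c4@20, authorship ..111.....222.343434
After op 5 (move_left): buffer="jlolhmiqqbolhcoollhh" (len 20), cursors c1@4 c2@12 c3@19 c4@19, authorship ..111.....222.343434
After op 6 (move_left): buffer="jlolhmiqqbolhcoollhh" (len 20), cursors c1@3 c2@11 c3@18 c4@18, authorship ..111.....222.343434
After op 7 (move_right): buffer="jlolhmiqqbolhcoollhh" (len 20), cursors c1@4 c2@12 c3@19 c4@19, authorship ..111.....222.343434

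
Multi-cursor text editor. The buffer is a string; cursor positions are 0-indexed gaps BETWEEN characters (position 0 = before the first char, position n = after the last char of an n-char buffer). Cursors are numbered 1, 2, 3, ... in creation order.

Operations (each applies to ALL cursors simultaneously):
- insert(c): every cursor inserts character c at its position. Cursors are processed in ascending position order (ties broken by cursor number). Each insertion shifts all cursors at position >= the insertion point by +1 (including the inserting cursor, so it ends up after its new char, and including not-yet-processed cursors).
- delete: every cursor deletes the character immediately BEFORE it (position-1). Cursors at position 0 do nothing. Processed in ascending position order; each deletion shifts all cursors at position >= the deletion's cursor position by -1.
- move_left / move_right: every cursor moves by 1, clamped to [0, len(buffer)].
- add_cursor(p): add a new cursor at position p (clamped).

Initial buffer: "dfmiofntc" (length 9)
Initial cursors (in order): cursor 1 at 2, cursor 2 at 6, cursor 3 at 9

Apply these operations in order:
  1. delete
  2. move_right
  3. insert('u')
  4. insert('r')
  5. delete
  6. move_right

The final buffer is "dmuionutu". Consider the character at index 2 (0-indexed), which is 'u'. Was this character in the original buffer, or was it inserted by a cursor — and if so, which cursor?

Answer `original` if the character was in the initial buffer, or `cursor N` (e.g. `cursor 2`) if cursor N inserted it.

Answer: cursor 1

Derivation:
After op 1 (delete): buffer="dmiont" (len 6), cursors c1@1 c2@4 c3@6, authorship ......
After op 2 (move_right): buffer="dmiont" (len 6), cursors c1@2 c2@5 c3@6, authorship ......
After op 3 (insert('u')): buffer="dmuionutu" (len 9), cursors c1@3 c2@7 c3@9, authorship ..1...2.3
After op 4 (insert('r')): buffer="dmurionurtur" (len 12), cursors c1@4 c2@9 c3@12, authorship ..11...22.33
After op 5 (delete): buffer="dmuionutu" (len 9), cursors c1@3 c2@7 c3@9, authorship ..1...2.3
After op 6 (move_right): buffer="dmuionutu" (len 9), cursors c1@4 c2@8 c3@9, authorship ..1...2.3
Authorship (.=original, N=cursor N): . . 1 . . . 2 . 3
Index 2: author = 1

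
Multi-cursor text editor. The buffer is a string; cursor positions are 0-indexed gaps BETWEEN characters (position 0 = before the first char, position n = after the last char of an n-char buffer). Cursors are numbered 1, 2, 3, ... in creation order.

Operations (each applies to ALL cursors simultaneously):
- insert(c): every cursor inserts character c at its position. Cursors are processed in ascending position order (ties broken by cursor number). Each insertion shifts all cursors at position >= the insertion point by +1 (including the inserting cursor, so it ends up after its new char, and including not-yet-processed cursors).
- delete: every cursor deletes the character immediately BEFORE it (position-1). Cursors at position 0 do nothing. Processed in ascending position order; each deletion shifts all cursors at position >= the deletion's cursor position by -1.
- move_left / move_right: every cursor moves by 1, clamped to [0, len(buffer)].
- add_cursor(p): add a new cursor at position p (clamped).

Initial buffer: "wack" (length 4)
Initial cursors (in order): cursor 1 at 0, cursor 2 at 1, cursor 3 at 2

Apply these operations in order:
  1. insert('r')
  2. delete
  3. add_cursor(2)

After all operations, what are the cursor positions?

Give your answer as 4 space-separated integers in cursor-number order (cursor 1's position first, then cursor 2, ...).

Answer: 0 1 2 2

Derivation:
After op 1 (insert('r')): buffer="rwrarck" (len 7), cursors c1@1 c2@3 c3@5, authorship 1.2.3..
After op 2 (delete): buffer="wack" (len 4), cursors c1@0 c2@1 c3@2, authorship ....
After op 3 (add_cursor(2)): buffer="wack" (len 4), cursors c1@0 c2@1 c3@2 c4@2, authorship ....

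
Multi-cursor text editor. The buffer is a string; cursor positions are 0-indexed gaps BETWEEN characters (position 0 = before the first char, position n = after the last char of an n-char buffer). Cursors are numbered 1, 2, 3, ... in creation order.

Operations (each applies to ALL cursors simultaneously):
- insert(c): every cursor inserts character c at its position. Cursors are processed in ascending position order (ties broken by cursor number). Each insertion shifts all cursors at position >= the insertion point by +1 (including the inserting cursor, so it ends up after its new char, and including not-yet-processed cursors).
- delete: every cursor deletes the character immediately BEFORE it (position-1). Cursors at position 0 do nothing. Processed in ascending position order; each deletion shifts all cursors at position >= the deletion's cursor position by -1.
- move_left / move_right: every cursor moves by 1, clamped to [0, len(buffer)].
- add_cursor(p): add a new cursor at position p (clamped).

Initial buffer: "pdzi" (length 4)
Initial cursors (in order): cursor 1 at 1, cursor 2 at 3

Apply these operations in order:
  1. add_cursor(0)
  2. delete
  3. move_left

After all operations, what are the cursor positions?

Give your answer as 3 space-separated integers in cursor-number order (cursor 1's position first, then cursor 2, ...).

Answer: 0 0 0

Derivation:
After op 1 (add_cursor(0)): buffer="pdzi" (len 4), cursors c3@0 c1@1 c2@3, authorship ....
After op 2 (delete): buffer="di" (len 2), cursors c1@0 c3@0 c2@1, authorship ..
After op 3 (move_left): buffer="di" (len 2), cursors c1@0 c2@0 c3@0, authorship ..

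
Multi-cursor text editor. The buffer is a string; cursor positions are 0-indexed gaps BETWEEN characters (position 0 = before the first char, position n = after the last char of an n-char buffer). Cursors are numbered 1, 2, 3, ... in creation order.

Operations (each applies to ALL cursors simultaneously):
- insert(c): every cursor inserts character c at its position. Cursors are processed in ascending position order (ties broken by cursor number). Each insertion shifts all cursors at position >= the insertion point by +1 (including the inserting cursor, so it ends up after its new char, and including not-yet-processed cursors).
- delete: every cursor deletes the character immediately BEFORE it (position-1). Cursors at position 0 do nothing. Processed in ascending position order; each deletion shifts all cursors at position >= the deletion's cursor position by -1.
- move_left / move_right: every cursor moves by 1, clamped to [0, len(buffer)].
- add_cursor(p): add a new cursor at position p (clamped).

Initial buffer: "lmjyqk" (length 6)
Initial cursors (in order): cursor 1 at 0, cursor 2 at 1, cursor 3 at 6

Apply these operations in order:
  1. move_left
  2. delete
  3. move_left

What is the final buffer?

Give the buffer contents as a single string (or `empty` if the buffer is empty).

Answer: lmjyk

Derivation:
After op 1 (move_left): buffer="lmjyqk" (len 6), cursors c1@0 c2@0 c3@5, authorship ......
After op 2 (delete): buffer="lmjyk" (len 5), cursors c1@0 c2@0 c3@4, authorship .....
After op 3 (move_left): buffer="lmjyk" (len 5), cursors c1@0 c2@0 c3@3, authorship .....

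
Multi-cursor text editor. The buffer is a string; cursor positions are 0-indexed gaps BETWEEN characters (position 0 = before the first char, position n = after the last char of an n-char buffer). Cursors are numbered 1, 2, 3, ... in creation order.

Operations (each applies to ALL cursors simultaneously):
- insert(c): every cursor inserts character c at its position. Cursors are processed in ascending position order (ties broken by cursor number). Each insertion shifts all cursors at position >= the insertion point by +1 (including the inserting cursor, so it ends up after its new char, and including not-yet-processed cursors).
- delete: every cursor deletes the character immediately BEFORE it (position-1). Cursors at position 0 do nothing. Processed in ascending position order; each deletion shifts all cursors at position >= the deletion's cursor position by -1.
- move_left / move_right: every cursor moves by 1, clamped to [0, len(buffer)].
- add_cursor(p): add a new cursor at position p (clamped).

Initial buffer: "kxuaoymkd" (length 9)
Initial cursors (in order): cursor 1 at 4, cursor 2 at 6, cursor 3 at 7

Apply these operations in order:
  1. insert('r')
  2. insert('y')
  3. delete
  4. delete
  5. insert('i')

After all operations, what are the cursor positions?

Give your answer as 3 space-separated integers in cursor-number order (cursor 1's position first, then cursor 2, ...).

After op 1 (insert('r')): buffer="kxuaroyrmrkd" (len 12), cursors c1@5 c2@8 c3@10, authorship ....1..2.3..
After op 2 (insert('y')): buffer="kxuaryoyrymrykd" (len 15), cursors c1@6 c2@10 c3@13, authorship ....11..22.33..
After op 3 (delete): buffer="kxuaroyrmrkd" (len 12), cursors c1@5 c2@8 c3@10, authorship ....1..2.3..
After op 4 (delete): buffer="kxuaoymkd" (len 9), cursors c1@4 c2@6 c3@7, authorship .........
After op 5 (insert('i')): buffer="kxuaioyimikd" (len 12), cursors c1@5 c2@8 c3@10, authorship ....1..2.3..

Answer: 5 8 10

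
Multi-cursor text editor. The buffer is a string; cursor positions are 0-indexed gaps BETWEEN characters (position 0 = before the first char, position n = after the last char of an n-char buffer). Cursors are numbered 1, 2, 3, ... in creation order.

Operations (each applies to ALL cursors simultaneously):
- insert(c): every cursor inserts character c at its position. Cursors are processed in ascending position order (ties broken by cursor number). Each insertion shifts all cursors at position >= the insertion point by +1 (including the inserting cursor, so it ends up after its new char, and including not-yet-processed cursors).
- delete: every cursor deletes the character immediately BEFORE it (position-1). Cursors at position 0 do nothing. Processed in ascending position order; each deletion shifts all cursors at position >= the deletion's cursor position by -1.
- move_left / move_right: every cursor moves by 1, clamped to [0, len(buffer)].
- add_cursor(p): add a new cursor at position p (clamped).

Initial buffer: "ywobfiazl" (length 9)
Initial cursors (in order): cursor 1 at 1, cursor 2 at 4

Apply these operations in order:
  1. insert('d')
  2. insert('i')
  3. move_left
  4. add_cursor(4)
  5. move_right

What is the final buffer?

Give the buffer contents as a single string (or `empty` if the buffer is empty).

Answer: ydiwobdifiazl

Derivation:
After op 1 (insert('d')): buffer="ydwobdfiazl" (len 11), cursors c1@2 c2@6, authorship .1...2.....
After op 2 (insert('i')): buffer="ydiwobdifiazl" (len 13), cursors c1@3 c2@8, authorship .11...22.....
After op 3 (move_left): buffer="ydiwobdifiazl" (len 13), cursors c1@2 c2@7, authorship .11...22.....
After op 4 (add_cursor(4)): buffer="ydiwobdifiazl" (len 13), cursors c1@2 c3@4 c2@7, authorship .11...22.....
After op 5 (move_right): buffer="ydiwobdifiazl" (len 13), cursors c1@3 c3@5 c2@8, authorship .11...22.....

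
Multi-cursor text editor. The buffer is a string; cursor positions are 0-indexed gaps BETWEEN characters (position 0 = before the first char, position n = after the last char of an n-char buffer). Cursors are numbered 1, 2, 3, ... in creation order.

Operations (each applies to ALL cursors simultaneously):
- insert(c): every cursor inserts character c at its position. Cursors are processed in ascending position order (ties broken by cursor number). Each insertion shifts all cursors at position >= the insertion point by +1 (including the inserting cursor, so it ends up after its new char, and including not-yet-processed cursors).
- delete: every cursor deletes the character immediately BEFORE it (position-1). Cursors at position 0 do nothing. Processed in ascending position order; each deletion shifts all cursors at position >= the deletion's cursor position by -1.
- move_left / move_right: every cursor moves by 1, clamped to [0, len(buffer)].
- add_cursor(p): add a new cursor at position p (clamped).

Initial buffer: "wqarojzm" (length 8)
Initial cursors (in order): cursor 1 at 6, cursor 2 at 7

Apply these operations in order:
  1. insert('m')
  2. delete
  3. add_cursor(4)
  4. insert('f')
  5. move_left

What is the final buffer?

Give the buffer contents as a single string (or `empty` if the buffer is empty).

Answer: wqarfojfzfm

Derivation:
After op 1 (insert('m')): buffer="wqarojmzmm" (len 10), cursors c1@7 c2@9, authorship ......1.2.
After op 2 (delete): buffer="wqarojzm" (len 8), cursors c1@6 c2@7, authorship ........
After op 3 (add_cursor(4)): buffer="wqarojzm" (len 8), cursors c3@4 c1@6 c2@7, authorship ........
After op 4 (insert('f')): buffer="wqarfojfzfm" (len 11), cursors c3@5 c1@8 c2@10, authorship ....3..1.2.
After op 5 (move_left): buffer="wqarfojfzfm" (len 11), cursors c3@4 c1@7 c2@9, authorship ....3..1.2.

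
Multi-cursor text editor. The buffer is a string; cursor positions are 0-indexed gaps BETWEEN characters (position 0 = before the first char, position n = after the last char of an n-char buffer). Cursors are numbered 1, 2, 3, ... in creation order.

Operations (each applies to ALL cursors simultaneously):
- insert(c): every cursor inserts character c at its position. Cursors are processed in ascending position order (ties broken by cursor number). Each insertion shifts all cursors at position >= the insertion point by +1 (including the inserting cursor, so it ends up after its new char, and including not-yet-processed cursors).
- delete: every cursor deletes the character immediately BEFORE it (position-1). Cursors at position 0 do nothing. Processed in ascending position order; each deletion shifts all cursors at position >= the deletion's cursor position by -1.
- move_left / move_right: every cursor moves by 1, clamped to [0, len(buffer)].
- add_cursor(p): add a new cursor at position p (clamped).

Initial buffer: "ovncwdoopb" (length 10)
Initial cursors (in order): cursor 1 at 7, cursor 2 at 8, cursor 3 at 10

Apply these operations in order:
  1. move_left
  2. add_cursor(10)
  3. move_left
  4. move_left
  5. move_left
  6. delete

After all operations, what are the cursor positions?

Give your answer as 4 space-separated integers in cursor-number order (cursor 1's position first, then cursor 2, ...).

Answer: 2 2 3 3

Derivation:
After op 1 (move_left): buffer="ovncwdoopb" (len 10), cursors c1@6 c2@7 c3@9, authorship ..........
After op 2 (add_cursor(10)): buffer="ovncwdoopb" (len 10), cursors c1@6 c2@7 c3@9 c4@10, authorship ..........
After op 3 (move_left): buffer="ovncwdoopb" (len 10), cursors c1@5 c2@6 c3@8 c4@9, authorship ..........
After op 4 (move_left): buffer="ovncwdoopb" (len 10), cursors c1@4 c2@5 c3@7 c4@8, authorship ..........
After op 5 (move_left): buffer="ovncwdoopb" (len 10), cursors c1@3 c2@4 c3@6 c4@7, authorship ..........
After op 6 (delete): buffer="ovwopb" (len 6), cursors c1@2 c2@2 c3@3 c4@3, authorship ......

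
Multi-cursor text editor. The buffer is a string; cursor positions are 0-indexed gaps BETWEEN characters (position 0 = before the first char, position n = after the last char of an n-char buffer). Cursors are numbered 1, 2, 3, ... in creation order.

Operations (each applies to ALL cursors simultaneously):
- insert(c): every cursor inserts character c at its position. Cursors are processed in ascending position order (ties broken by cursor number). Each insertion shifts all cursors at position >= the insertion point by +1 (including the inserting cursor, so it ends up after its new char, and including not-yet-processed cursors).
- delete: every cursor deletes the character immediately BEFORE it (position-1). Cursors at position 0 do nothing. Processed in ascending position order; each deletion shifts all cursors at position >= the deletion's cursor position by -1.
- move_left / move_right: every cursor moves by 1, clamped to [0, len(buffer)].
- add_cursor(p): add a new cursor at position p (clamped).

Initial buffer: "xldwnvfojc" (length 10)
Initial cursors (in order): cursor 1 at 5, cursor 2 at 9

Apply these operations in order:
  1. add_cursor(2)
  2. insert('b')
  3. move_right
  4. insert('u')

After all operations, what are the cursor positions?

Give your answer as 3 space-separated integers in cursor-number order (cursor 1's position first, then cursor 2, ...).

Answer: 10 16 5

Derivation:
After op 1 (add_cursor(2)): buffer="xldwnvfojc" (len 10), cursors c3@2 c1@5 c2@9, authorship ..........
After op 2 (insert('b')): buffer="xlbdwnbvfojbc" (len 13), cursors c3@3 c1@7 c2@12, authorship ..3...1....2.
After op 3 (move_right): buffer="xlbdwnbvfojbc" (len 13), cursors c3@4 c1@8 c2@13, authorship ..3...1....2.
After op 4 (insert('u')): buffer="xlbduwnbvufojbcu" (len 16), cursors c3@5 c1@10 c2@16, authorship ..3.3..1.1...2.2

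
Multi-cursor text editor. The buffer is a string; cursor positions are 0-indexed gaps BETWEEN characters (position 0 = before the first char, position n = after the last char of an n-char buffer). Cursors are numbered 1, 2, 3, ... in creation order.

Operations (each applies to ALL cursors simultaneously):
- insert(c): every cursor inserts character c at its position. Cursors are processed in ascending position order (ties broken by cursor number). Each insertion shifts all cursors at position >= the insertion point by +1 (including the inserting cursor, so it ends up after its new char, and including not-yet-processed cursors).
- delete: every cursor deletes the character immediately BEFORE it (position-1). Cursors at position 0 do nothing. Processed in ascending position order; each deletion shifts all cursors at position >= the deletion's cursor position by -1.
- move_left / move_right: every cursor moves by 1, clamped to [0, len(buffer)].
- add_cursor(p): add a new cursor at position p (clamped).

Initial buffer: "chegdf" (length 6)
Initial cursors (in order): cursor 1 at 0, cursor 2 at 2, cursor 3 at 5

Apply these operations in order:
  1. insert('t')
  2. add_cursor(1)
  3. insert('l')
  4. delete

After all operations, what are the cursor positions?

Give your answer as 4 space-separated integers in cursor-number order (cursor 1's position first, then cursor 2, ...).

Answer: 1 4 8 1

Derivation:
After op 1 (insert('t')): buffer="tchtegdtf" (len 9), cursors c1@1 c2@4 c3@8, authorship 1..2...3.
After op 2 (add_cursor(1)): buffer="tchtegdtf" (len 9), cursors c1@1 c4@1 c2@4 c3@8, authorship 1..2...3.
After op 3 (insert('l')): buffer="tllchtlegdtlf" (len 13), cursors c1@3 c4@3 c2@7 c3@12, authorship 114..22...33.
After op 4 (delete): buffer="tchtegdtf" (len 9), cursors c1@1 c4@1 c2@4 c3@8, authorship 1..2...3.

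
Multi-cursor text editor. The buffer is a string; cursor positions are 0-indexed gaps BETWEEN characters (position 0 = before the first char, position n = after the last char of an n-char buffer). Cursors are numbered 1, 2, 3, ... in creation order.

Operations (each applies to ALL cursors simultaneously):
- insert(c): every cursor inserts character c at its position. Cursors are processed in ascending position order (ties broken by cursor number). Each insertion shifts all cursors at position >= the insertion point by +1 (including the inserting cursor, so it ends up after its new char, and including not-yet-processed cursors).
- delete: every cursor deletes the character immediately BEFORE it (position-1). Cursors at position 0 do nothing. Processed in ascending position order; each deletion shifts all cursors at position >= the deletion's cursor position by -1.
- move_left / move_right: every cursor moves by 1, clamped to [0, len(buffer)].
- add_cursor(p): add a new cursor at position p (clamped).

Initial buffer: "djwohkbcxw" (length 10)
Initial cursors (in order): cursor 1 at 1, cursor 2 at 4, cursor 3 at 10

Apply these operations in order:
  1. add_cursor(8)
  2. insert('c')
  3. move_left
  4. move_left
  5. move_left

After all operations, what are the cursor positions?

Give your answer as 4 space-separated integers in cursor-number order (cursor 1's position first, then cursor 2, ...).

Answer: 0 3 11 8

Derivation:
After op 1 (add_cursor(8)): buffer="djwohkbcxw" (len 10), cursors c1@1 c2@4 c4@8 c3@10, authorship ..........
After op 2 (insert('c')): buffer="dcjwochkbccxwc" (len 14), cursors c1@2 c2@6 c4@11 c3@14, authorship .1...2....4..3
After op 3 (move_left): buffer="dcjwochkbccxwc" (len 14), cursors c1@1 c2@5 c4@10 c3@13, authorship .1...2....4..3
After op 4 (move_left): buffer="dcjwochkbccxwc" (len 14), cursors c1@0 c2@4 c4@9 c3@12, authorship .1...2....4..3
After op 5 (move_left): buffer="dcjwochkbccxwc" (len 14), cursors c1@0 c2@3 c4@8 c3@11, authorship .1...2....4..3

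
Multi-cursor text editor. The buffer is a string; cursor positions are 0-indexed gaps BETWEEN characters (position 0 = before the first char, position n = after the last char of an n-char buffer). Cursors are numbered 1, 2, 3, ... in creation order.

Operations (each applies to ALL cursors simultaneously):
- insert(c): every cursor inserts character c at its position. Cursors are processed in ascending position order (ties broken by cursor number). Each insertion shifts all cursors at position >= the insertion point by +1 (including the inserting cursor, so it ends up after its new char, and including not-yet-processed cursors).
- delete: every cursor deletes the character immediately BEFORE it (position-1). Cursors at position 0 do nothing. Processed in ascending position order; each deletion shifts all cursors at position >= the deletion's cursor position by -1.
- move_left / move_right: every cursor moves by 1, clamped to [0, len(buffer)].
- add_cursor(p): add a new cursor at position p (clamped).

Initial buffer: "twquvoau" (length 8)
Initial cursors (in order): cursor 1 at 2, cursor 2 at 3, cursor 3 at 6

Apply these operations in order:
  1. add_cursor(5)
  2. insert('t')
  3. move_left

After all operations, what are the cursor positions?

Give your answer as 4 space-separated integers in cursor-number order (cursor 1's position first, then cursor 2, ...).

After op 1 (add_cursor(5)): buffer="twquvoau" (len 8), cursors c1@2 c2@3 c4@5 c3@6, authorship ........
After op 2 (insert('t')): buffer="twtqtuvtotau" (len 12), cursors c1@3 c2@5 c4@8 c3@10, authorship ..1.2..4.3..
After op 3 (move_left): buffer="twtqtuvtotau" (len 12), cursors c1@2 c2@4 c4@7 c3@9, authorship ..1.2..4.3..

Answer: 2 4 9 7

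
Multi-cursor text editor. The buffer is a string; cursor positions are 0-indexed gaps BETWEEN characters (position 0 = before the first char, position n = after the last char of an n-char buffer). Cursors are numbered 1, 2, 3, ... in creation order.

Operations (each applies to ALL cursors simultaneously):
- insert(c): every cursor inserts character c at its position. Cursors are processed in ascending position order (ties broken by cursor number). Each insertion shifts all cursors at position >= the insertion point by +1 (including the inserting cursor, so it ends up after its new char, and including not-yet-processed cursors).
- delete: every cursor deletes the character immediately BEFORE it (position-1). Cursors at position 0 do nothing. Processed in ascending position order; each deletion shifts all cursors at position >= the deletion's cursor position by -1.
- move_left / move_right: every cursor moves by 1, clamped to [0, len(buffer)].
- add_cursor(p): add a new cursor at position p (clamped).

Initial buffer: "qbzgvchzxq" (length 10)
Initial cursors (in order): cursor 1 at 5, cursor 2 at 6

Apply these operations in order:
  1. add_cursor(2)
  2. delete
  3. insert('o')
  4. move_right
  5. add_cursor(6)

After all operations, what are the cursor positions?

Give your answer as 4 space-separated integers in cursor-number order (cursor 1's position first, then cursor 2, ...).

Answer: 7 7 3 6

Derivation:
After op 1 (add_cursor(2)): buffer="qbzgvchzxq" (len 10), cursors c3@2 c1@5 c2@6, authorship ..........
After op 2 (delete): buffer="qzghzxq" (len 7), cursors c3@1 c1@3 c2@3, authorship .......
After op 3 (insert('o')): buffer="qozgoohzxq" (len 10), cursors c3@2 c1@6 c2@6, authorship .3..12....
After op 4 (move_right): buffer="qozgoohzxq" (len 10), cursors c3@3 c1@7 c2@7, authorship .3..12....
After op 5 (add_cursor(6)): buffer="qozgoohzxq" (len 10), cursors c3@3 c4@6 c1@7 c2@7, authorship .3..12....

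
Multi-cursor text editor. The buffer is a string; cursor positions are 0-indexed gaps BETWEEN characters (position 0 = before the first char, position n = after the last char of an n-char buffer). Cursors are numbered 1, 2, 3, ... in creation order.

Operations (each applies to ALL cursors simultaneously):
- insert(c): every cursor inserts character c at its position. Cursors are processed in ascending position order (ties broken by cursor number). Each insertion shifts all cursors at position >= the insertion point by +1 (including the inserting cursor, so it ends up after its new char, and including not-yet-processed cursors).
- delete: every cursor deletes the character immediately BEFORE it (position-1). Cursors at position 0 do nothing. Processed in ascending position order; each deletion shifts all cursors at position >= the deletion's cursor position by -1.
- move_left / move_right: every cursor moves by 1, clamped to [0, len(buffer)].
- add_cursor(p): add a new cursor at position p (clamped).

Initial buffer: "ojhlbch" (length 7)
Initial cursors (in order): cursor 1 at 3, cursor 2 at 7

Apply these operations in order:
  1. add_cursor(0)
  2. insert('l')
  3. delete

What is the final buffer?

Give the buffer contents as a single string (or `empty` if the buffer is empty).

Answer: ojhlbch

Derivation:
After op 1 (add_cursor(0)): buffer="ojhlbch" (len 7), cursors c3@0 c1@3 c2@7, authorship .......
After op 2 (insert('l')): buffer="lojhllbchl" (len 10), cursors c3@1 c1@5 c2@10, authorship 3...1....2
After op 3 (delete): buffer="ojhlbch" (len 7), cursors c3@0 c1@3 c2@7, authorship .......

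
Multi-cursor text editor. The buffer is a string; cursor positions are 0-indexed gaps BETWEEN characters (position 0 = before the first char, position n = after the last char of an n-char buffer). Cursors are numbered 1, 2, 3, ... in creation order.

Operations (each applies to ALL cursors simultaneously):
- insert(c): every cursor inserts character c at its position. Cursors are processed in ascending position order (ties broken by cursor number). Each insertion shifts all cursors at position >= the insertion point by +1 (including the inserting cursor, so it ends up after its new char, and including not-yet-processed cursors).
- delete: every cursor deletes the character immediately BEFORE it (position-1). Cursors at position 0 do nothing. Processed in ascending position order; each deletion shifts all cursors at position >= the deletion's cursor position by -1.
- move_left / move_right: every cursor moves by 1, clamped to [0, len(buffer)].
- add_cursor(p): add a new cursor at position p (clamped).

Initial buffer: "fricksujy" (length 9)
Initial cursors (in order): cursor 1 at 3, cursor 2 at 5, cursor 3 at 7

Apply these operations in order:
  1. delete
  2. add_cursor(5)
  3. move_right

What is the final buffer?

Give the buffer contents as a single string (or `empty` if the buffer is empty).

After op 1 (delete): buffer="frcsjy" (len 6), cursors c1@2 c2@3 c3@4, authorship ......
After op 2 (add_cursor(5)): buffer="frcsjy" (len 6), cursors c1@2 c2@3 c3@4 c4@5, authorship ......
After op 3 (move_right): buffer="frcsjy" (len 6), cursors c1@3 c2@4 c3@5 c4@6, authorship ......

Answer: frcsjy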